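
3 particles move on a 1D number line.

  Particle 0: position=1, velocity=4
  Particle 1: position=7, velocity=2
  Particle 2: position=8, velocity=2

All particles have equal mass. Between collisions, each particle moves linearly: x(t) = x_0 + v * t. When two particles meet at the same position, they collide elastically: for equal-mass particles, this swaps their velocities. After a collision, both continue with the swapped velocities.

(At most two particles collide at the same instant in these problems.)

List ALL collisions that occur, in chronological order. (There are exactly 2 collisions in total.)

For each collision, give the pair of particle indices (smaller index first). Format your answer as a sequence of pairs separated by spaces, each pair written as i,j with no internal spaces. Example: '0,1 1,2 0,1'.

Answer: 0,1 1,2

Derivation:
Collision at t=3: particles 0 and 1 swap velocities; positions: p0=13 p1=13 p2=14; velocities now: v0=2 v1=4 v2=2
Collision at t=7/2: particles 1 and 2 swap velocities; positions: p0=14 p1=15 p2=15; velocities now: v0=2 v1=2 v2=4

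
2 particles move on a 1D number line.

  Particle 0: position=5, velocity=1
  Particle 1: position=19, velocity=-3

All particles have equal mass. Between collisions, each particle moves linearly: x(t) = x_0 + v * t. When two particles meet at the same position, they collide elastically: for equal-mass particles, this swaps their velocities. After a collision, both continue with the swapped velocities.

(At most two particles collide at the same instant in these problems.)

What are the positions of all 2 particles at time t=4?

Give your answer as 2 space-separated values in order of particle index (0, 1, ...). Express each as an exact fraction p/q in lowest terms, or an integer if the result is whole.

Collision at t=7/2: particles 0 and 1 swap velocities; positions: p0=17/2 p1=17/2; velocities now: v0=-3 v1=1
Advance to t=4 (no further collisions before then); velocities: v0=-3 v1=1; positions = 7 9

Answer: 7 9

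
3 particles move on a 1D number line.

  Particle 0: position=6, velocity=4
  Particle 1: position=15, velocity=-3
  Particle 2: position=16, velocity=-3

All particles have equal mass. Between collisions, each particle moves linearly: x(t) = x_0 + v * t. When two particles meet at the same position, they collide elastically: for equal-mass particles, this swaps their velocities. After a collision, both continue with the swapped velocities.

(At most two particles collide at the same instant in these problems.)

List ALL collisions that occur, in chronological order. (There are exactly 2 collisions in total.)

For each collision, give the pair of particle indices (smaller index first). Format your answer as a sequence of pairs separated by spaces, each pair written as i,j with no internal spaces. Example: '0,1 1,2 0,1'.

Answer: 0,1 1,2

Derivation:
Collision at t=9/7: particles 0 and 1 swap velocities; positions: p0=78/7 p1=78/7 p2=85/7; velocities now: v0=-3 v1=4 v2=-3
Collision at t=10/7: particles 1 and 2 swap velocities; positions: p0=75/7 p1=82/7 p2=82/7; velocities now: v0=-3 v1=-3 v2=4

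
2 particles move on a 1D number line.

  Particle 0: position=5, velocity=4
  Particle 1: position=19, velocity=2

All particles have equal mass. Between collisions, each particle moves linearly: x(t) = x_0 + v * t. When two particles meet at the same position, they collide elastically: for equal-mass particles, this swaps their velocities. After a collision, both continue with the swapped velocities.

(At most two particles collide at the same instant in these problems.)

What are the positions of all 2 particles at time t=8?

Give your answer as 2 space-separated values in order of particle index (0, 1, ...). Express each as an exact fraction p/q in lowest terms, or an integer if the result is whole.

Answer: 35 37

Derivation:
Collision at t=7: particles 0 and 1 swap velocities; positions: p0=33 p1=33; velocities now: v0=2 v1=4
Advance to t=8 (no further collisions before then); velocities: v0=2 v1=4; positions = 35 37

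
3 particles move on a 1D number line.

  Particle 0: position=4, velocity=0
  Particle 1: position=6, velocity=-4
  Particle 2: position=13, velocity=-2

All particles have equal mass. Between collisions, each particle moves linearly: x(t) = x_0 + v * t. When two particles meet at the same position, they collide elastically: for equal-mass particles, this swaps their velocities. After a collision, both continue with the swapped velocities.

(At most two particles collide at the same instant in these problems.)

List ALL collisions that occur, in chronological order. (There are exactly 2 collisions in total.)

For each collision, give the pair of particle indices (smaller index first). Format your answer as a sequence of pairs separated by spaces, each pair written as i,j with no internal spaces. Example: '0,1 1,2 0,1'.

Collision at t=1/2: particles 0 and 1 swap velocities; positions: p0=4 p1=4 p2=12; velocities now: v0=-4 v1=0 v2=-2
Collision at t=9/2: particles 1 and 2 swap velocities; positions: p0=-12 p1=4 p2=4; velocities now: v0=-4 v1=-2 v2=0

Answer: 0,1 1,2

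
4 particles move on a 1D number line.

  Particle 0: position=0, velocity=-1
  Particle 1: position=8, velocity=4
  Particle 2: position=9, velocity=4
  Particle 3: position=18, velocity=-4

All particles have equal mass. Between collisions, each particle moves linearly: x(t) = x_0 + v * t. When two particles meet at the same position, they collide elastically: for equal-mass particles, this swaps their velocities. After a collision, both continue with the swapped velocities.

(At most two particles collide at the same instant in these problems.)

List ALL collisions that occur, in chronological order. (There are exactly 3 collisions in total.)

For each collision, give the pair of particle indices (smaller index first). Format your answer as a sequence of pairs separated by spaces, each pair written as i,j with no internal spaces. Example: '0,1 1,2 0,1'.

Answer: 2,3 1,2 0,1

Derivation:
Collision at t=9/8: particles 2 and 3 swap velocities; positions: p0=-9/8 p1=25/2 p2=27/2 p3=27/2; velocities now: v0=-1 v1=4 v2=-4 v3=4
Collision at t=5/4: particles 1 and 2 swap velocities; positions: p0=-5/4 p1=13 p2=13 p3=14; velocities now: v0=-1 v1=-4 v2=4 v3=4
Collision at t=6: particles 0 and 1 swap velocities; positions: p0=-6 p1=-6 p2=32 p3=33; velocities now: v0=-4 v1=-1 v2=4 v3=4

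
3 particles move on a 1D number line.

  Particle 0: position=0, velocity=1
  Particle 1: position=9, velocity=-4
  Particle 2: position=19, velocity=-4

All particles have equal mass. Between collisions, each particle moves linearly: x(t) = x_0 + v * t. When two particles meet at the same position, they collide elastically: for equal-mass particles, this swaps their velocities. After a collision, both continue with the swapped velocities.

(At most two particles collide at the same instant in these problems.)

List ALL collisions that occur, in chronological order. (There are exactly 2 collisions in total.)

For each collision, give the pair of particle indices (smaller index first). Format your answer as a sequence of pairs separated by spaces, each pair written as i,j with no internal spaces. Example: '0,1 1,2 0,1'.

Collision at t=9/5: particles 0 and 1 swap velocities; positions: p0=9/5 p1=9/5 p2=59/5; velocities now: v0=-4 v1=1 v2=-4
Collision at t=19/5: particles 1 and 2 swap velocities; positions: p0=-31/5 p1=19/5 p2=19/5; velocities now: v0=-4 v1=-4 v2=1

Answer: 0,1 1,2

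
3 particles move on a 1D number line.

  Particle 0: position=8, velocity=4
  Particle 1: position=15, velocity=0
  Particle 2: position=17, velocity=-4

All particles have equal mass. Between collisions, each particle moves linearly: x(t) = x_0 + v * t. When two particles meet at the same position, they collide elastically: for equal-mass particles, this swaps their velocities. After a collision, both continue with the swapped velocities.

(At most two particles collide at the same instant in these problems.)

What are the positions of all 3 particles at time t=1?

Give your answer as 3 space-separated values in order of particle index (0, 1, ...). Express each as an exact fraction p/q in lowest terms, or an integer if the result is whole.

Collision at t=1/2: particles 1 and 2 swap velocities; positions: p0=10 p1=15 p2=15; velocities now: v0=4 v1=-4 v2=0
Advance to t=1 (no further collisions before then); velocities: v0=4 v1=-4 v2=0; positions = 12 13 15

Answer: 12 13 15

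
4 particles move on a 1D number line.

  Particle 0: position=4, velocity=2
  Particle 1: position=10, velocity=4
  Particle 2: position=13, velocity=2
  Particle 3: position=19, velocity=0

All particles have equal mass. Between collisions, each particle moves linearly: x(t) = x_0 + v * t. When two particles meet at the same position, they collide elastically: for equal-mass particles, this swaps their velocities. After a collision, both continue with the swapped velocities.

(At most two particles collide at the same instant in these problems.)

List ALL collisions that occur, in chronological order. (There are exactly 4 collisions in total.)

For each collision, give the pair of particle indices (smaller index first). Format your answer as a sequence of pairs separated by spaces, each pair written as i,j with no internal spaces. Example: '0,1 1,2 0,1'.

Answer: 1,2 2,3 1,2 0,1

Derivation:
Collision at t=3/2: particles 1 and 2 swap velocities; positions: p0=7 p1=16 p2=16 p3=19; velocities now: v0=2 v1=2 v2=4 v3=0
Collision at t=9/4: particles 2 and 3 swap velocities; positions: p0=17/2 p1=35/2 p2=19 p3=19; velocities now: v0=2 v1=2 v2=0 v3=4
Collision at t=3: particles 1 and 2 swap velocities; positions: p0=10 p1=19 p2=19 p3=22; velocities now: v0=2 v1=0 v2=2 v3=4
Collision at t=15/2: particles 0 and 1 swap velocities; positions: p0=19 p1=19 p2=28 p3=40; velocities now: v0=0 v1=2 v2=2 v3=4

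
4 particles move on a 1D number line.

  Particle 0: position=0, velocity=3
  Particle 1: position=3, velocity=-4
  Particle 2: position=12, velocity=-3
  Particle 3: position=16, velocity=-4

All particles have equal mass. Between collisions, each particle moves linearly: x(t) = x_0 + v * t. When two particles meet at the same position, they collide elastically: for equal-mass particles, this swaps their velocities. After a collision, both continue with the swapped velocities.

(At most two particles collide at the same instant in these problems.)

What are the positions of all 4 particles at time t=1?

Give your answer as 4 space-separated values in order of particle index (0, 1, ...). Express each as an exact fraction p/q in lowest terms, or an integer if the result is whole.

Answer: -1 3 9 12

Derivation:
Collision at t=3/7: particles 0 and 1 swap velocities; positions: p0=9/7 p1=9/7 p2=75/7 p3=100/7; velocities now: v0=-4 v1=3 v2=-3 v3=-4
Advance to t=1 (no further collisions before then); velocities: v0=-4 v1=3 v2=-3 v3=-4; positions = -1 3 9 12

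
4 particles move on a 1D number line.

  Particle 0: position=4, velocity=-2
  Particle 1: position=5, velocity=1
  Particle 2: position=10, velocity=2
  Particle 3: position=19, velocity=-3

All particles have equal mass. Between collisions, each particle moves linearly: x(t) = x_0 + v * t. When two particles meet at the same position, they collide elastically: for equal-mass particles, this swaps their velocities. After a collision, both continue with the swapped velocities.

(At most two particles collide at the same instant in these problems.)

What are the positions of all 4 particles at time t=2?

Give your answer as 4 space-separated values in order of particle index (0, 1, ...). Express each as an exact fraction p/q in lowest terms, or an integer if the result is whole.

Collision at t=9/5: particles 2 and 3 swap velocities; positions: p0=2/5 p1=34/5 p2=68/5 p3=68/5; velocities now: v0=-2 v1=1 v2=-3 v3=2
Advance to t=2 (no further collisions before then); velocities: v0=-2 v1=1 v2=-3 v3=2; positions = 0 7 13 14

Answer: 0 7 13 14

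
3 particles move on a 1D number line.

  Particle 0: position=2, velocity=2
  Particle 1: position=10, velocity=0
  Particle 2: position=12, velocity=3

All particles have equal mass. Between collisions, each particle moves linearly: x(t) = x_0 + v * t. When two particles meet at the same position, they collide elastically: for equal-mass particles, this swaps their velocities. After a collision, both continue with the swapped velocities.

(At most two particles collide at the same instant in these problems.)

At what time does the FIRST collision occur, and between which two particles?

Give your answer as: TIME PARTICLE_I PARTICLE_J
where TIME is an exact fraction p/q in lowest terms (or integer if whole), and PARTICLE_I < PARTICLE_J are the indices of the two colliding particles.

Pair (0,1): pos 2,10 vel 2,0 -> gap=8, closing at 2/unit, collide at t=4
Pair (1,2): pos 10,12 vel 0,3 -> not approaching (rel speed -3 <= 0)
Earliest collision: t=4 between 0 and 1

Answer: 4 0 1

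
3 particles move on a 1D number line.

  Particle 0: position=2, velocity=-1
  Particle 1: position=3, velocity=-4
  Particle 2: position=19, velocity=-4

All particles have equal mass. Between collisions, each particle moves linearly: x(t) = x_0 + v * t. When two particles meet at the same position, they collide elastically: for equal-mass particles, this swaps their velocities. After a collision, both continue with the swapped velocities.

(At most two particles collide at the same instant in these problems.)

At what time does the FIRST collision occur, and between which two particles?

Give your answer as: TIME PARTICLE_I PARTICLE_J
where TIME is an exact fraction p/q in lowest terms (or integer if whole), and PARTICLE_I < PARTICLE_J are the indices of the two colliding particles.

Answer: 1/3 0 1

Derivation:
Pair (0,1): pos 2,3 vel -1,-4 -> gap=1, closing at 3/unit, collide at t=1/3
Pair (1,2): pos 3,19 vel -4,-4 -> not approaching (rel speed 0 <= 0)
Earliest collision: t=1/3 between 0 and 1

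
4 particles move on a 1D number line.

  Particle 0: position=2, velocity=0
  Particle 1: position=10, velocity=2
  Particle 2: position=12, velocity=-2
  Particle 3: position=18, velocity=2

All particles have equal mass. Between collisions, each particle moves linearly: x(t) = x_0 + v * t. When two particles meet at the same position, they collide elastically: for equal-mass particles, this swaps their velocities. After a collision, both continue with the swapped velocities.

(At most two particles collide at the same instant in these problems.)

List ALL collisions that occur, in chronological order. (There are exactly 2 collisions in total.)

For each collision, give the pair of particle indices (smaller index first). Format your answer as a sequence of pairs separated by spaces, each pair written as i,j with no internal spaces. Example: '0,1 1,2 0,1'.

Collision at t=1/2: particles 1 and 2 swap velocities; positions: p0=2 p1=11 p2=11 p3=19; velocities now: v0=0 v1=-2 v2=2 v3=2
Collision at t=5: particles 0 and 1 swap velocities; positions: p0=2 p1=2 p2=20 p3=28; velocities now: v0=-2 v1=0 v2=2 v3=2

Answer: 1,2 0,1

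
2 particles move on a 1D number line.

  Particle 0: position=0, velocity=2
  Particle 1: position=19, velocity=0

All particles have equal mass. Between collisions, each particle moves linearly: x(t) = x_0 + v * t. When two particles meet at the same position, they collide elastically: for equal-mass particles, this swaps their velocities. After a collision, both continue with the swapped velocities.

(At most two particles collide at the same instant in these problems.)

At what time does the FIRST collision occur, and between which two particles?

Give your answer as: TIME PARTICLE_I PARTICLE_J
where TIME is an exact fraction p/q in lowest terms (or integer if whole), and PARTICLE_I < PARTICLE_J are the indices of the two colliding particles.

Pair (0,1): pos 0,19 vel 2,0 -> gap=19, closing at 2/unit, collide at t=19/2
Earliest collision: t=19/2 between 0 and 1

Answer: 19/2 0 1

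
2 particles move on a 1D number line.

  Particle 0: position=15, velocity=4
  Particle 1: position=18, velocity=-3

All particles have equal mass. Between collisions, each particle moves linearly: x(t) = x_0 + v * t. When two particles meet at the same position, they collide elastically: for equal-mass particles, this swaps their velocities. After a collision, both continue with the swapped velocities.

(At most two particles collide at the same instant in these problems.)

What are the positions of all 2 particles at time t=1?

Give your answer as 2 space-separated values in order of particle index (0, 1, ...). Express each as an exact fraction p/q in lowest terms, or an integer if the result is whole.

Collision at t=3/7: particles 0 and 1 swap velocities; positions: p0=117/7 p1=117/7; velocities now: v0=-3 v1=4
Advance to t=1 (no further collisions before then); velocities: v0=-3 v1=4; positions = 15 19

Answer: 15 19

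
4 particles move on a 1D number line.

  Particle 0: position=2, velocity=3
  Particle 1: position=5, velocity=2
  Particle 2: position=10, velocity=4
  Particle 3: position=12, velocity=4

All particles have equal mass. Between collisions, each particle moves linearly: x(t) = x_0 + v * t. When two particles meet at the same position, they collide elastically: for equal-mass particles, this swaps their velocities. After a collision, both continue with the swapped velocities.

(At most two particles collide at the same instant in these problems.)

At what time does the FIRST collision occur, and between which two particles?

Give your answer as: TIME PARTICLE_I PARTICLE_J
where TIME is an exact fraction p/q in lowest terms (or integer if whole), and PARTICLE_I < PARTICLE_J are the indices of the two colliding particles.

Pair (0,1): pos 2,5 vel 3,2 -> gap=3, closing at 1/unit, collide at t=3
Pair (1,2): pos 5,10 vel 2,4 -> not approaching (rel speed -2 <= 0)
Pair (2,3): pos 10,12 vel 4,4 -> not approaching (rel speed 0 <= 0)
Earliest collision: t=3 between 0 and 1

Answer: 3 0 1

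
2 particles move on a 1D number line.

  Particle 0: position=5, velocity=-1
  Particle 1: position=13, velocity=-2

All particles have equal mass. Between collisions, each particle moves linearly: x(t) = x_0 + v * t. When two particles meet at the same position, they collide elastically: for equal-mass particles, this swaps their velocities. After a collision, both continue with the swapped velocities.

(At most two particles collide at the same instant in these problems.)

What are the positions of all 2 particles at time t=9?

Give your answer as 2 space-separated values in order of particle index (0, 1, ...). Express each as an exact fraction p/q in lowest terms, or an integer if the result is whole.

Answer: -5 -4

Derivation:
Collision at t=8: particles 0 and 1 swap velocities; positions: p0=-3 p1=-3; velocities now: v0=-2 v1=-1
Advance to t=9 (no further collisions before then); velocities: v0=-2 v1=-1; positions = -5 -4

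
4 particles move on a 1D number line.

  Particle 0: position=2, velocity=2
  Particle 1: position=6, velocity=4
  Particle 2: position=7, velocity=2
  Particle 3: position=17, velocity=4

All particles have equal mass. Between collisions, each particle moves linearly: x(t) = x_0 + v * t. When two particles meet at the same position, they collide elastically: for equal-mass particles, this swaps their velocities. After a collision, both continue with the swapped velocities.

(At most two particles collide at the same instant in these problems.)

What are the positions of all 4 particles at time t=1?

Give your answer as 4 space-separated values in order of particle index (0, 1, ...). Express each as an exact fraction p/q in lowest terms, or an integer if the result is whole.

Answer: 4 9 10 21

Derivation:
Collision at t=1/2: particles 1 and 2 swap velocities; positions: p0=3 p1=8 p2=8 p3=19; velocities now: v0=2 v1=2 v2=4 v3=4
Advance to t=1 (no further collisions before then); velocities: v0=2 v1=2 v2=4 v3=4; positions = 4 9 10 21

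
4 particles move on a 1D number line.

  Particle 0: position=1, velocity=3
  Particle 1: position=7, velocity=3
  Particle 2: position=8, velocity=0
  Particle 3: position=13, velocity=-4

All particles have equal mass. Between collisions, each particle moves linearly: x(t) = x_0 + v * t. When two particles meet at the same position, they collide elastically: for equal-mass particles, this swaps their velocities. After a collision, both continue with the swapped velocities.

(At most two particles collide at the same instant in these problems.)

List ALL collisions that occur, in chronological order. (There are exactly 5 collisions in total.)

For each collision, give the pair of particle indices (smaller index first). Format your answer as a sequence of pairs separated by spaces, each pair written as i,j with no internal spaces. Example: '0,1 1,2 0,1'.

Collision at t=1/3: particles 1 and 2 swap velocities; positions: p0=2 p1=8 p2=8 p3=35/3; velocities now: v0=3 v1=0 v2=3 v3=-4
Collision at t=6/7: particles 2 and 3 swap velocities; positions: p0=25/7 p1=8 p2=67/7 p3=67/7; velocities now: v0=3 v1=0 v2=-4 v3=3
Collision at t=5/4: particles 1 and 2 swap velocities; positions: p0=19/4 p1=8 p2=8 p3=43/4; velocities now: v0=3 v1=-4 v2=0 v3=3
Collision at t=12/7: particles 0 and 1 swap velocities; positions: p0=43/7 p1=43/7 p2=8 p3=85/7; velocities now: v0=-4 v1=3 v2=0 v3=3
Collision at t=7/3: particles 1 and 2 swap velocities; positions: p0=11/3 p1=8 p2=8 p3=14; velocities now: v0=-4 v1=0 v2=3 v3=3

Answer: 1,2 2,3 1,2 0,1 1,2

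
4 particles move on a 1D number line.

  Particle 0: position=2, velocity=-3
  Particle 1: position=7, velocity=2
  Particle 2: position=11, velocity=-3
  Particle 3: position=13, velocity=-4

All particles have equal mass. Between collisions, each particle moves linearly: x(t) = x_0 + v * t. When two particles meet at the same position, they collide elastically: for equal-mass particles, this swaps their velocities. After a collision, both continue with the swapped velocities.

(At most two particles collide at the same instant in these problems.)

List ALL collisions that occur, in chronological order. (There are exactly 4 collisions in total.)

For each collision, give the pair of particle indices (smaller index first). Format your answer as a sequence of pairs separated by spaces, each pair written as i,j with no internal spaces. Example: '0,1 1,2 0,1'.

Answer: 1,2 2,3 1,2 0,1

Derivation:
Collision at t=4/5: particles 1 and 2 swap velocities; positions: p0=-2/5 p1=43/5 p2=43/5 p3=49/5; velocities now: v0=-3 v1=-3 v2=2 v3=-4
Collision at t=1: particles 2 and 3 swap velocities; positions: p0=-1 p1=8 p2=9 p3=9; velocities now: v0=-3 v1=-3 v2=-4 v3=2
Collision at t=2: particles 1 and 2 swap velocities; positions: p0=-4 p1=5 p2=5 p3=11; velocities now: v0=-3 v1=-4 v2=-3 v3=2
Collision at t=11: particles 0 and 1 swap velocities; positions: p0=-31 p1=-31 p2=-22 p3=29; velocities now: v0=-4 v1=-3 v2=-3 v3=2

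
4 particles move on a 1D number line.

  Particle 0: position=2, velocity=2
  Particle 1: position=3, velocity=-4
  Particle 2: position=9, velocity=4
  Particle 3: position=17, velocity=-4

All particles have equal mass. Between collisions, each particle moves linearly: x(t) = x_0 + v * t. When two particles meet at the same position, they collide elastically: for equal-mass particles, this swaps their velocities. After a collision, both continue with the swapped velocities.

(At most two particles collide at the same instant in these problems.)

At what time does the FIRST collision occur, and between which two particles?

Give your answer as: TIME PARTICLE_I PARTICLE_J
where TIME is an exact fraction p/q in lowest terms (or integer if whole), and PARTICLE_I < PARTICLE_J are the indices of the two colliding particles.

Pair (0,1): pos 2,3 vel 2,-4 -> gap=1, closing at 6/unit, collide at t=1/6
Pair (1,2): pos 3,9 vel -4,4 -> not approaching (rel speed -8 <= 0)
Pair (2,3): pos 9,17 vel 4,-4 -> gap=8, closing at 8/unit, collide at t=1
Earliest collision: t=1/6 between 0 and 1

Answer: 1/6 0 1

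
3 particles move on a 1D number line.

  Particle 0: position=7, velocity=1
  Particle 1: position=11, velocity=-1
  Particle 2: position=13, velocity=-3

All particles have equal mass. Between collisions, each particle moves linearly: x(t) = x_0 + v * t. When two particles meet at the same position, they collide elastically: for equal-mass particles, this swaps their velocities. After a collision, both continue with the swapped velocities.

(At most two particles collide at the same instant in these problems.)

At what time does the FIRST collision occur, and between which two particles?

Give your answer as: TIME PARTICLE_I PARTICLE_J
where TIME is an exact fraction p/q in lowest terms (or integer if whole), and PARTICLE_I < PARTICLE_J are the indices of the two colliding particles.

Answer: 1 1 2

Derivation:
Pair (0,1): pos 7,11 vel 1,-1 -> gap=4, closing at 2/unit, collide at t=2
Pair (1,2): pos 11,13 vel -1,-3 -> gap=2, closing at 2/unit, collide at t=1
Earliest collision: t=1 between 1 and 2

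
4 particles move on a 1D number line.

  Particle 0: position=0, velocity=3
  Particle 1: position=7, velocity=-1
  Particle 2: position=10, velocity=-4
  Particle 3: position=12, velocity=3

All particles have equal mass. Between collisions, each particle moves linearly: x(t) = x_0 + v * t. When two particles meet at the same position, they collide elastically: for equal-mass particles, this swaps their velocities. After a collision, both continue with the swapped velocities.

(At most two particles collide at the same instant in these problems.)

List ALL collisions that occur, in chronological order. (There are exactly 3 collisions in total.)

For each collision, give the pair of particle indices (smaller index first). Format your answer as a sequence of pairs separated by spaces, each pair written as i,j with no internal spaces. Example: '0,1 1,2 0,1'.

Collision at t=1: particles 1 and 2 swap velocities; positions: p0=3 p1=6 p2=6 p3=15; velocities now: v0=3 v1=-4 v2=-1 v3=3
Collision at t=10/7: particles 0 and 1 swap velocities; positions: p0=30/7 p1=30/7 p2=39/7 p3=114/7; velocities now: v0=-4 v1=3 v2=-1 v3=3
Collision at t=7/4: particles 1 and 2 swap velocities; positions: p0=3 p1=21/4 p2=21/4 p3=69/4; velocities now: v0=-4 v1=-1 v2=3 v3=3

Answer: 1,2 0,1 1,2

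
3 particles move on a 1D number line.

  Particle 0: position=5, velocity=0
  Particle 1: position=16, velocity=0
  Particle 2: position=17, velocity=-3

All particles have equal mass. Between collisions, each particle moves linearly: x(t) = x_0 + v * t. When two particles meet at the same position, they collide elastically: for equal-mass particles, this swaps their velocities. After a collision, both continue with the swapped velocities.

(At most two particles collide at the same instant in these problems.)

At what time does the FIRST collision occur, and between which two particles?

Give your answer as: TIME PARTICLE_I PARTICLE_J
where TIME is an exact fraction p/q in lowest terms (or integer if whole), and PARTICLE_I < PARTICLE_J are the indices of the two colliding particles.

Answer: 1/3 1 2

Derivation:
Pair (0,1): pos 5,16 vel 0,0 -> not approaching (rel speed 0 <= 0)
Pair (1,2): pos 16,17 vel 0,-3 -> gap=1, closing at 3/unit, collide at t=1/3
Earliest collision: t=1/3 between 1 and 2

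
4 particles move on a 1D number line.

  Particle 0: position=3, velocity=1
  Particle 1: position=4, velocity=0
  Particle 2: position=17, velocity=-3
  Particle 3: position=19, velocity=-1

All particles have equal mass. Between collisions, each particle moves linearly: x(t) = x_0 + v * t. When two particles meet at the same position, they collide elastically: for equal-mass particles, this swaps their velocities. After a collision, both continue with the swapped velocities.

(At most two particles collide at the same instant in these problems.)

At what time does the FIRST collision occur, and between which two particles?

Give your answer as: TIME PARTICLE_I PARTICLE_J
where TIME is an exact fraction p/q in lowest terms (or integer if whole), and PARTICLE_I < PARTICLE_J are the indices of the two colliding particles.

Answer: 1 0 1

Derivation:
Pair (0,1): pos 3,4 vel 1,0 -> gap=1, closing at 1/unit, collide at t=1
Pair (1,2): pos 4,17 vel 0,-3 -> gap=13, closing at 3/unit, collide at t=13/3
Pair (2,3): pos 17,19 vel -3,-1 -> not approaching (rel speed -2 <= 0)
Earliest collision: t=1 between 0 and 1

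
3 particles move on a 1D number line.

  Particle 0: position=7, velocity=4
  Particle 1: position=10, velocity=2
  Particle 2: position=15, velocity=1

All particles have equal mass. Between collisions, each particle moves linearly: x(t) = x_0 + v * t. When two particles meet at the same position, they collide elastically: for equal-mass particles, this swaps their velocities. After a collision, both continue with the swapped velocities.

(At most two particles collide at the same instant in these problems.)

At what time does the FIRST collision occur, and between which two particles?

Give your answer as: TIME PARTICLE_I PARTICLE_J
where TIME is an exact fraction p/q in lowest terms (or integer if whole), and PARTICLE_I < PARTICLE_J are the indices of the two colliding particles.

Answer: 3/2 0 1

Derivation:
Pair (0,1): pos 7,10 vel 4,2 -> gap=3, closing at 2/unit, collide at t=3/2
Pair (1,2): pos 10,15 vel 2,1 -> gap=5, closing at 1/unit, collide at t=5
Earliest collision: t=3/2 between 0 and 1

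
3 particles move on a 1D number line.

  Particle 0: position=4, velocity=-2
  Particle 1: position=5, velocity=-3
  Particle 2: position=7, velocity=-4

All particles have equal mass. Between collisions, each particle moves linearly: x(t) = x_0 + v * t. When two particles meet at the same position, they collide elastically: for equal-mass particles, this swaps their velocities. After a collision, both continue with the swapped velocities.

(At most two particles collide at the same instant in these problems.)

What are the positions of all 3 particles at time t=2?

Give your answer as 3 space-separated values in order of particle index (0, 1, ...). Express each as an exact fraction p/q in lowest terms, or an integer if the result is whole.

Collision at t=1: particles 0 and 1 swap velocities; positions: p0=2 p1=2 p2=3; velocities now: v0=-3 v1=-2 v2=-4
Collision at t=3/2: particles 1 and 2 swap velocities; positions: p0=1/2 p1=1 p2=1; velocities now: v0=-3 v1=-4 v2=-2
Collision at t=2: particles 0 and 1 swap velocities; positions: p0=-1 p1=-1 p2=0; velocities now: v0=-4 v1=-3 v2=-2
Advance to t=2 (no further collisions before then); velocities: v0=-4 v1=-3 v2=-2; positions = -1 -1 0

Answer: -1 -1 0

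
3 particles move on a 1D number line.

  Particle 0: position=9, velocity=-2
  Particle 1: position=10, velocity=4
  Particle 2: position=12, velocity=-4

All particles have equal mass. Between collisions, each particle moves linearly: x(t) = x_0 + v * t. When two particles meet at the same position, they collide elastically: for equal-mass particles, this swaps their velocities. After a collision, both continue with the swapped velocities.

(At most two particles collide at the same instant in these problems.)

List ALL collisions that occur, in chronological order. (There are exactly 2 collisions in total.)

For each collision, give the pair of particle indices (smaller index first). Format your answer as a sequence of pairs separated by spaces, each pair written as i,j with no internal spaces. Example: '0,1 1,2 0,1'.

Answer: 1,2 0,1

Derivation:
Collision at t=1/4: particles 1 and 2 swap velocities; positions: p0=17/2 p1=11 p2=11; velocities now: v0=-2 v1=-4 v2=4
Collision at t=3/2: particles 0 and 1 swap velocities; positions: p0=6 p1=6 p2=16; velocities now: v0=-4 v1=-2 v2=4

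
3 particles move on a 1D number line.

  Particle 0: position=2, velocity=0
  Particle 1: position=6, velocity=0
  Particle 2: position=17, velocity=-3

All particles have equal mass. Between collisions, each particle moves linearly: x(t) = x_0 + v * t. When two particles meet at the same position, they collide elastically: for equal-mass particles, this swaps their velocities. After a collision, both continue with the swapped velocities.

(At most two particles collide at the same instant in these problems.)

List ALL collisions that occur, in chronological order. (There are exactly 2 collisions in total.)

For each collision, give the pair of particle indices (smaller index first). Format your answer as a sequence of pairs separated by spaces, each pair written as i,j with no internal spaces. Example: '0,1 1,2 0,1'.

Answer: 1,2 0,1

Derivation:
Collision at t=11/3: particles 1 and 2 swap velocities; positions: p0=2 p1=6 p2=6; velocities now: v0=0 v1=-3 v2=0
Collision at t=5: particles 0 and 1 swap velocities; positions: p0=2 p1=2 p2=6; velocities now: v0=-3 v1=0 v2=0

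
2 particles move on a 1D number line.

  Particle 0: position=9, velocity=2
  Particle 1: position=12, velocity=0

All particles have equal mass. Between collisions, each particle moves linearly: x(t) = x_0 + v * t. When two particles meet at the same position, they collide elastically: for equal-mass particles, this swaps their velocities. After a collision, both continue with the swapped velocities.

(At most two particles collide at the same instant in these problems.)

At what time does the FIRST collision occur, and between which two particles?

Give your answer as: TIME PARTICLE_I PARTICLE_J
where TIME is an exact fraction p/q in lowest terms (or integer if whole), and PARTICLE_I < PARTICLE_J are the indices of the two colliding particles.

Pair (0,1): pos 9,12 vel 2,0 -> gap=3, closing at 2/unit, collide at t=3/2
Earliest collision: t=3/2 between 0 and 1

Answer: 3/2 0 1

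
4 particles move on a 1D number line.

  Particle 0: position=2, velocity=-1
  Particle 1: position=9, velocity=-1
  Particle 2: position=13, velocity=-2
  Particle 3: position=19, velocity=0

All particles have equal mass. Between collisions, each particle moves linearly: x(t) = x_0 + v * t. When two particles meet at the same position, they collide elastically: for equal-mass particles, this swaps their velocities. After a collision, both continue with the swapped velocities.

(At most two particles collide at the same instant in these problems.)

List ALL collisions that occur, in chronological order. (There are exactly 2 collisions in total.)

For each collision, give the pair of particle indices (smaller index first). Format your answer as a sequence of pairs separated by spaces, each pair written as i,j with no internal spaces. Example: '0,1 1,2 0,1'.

Answer: 1,2 0,1

Derivation:
Collision at t=4: particles 1 and 2 swap velocities; positions: p0=-2 p1=5 p2=5 p3=19; velocities now: v0=-1 v1=-2 v2=-1 v3=0
Collision at t=11: particles 0 and 1 swap velocities; positions: p0=-9 p1=-9 p2=-2 p3=19; velocities now: v0=-2 v1=-1 v2=-1 v3=0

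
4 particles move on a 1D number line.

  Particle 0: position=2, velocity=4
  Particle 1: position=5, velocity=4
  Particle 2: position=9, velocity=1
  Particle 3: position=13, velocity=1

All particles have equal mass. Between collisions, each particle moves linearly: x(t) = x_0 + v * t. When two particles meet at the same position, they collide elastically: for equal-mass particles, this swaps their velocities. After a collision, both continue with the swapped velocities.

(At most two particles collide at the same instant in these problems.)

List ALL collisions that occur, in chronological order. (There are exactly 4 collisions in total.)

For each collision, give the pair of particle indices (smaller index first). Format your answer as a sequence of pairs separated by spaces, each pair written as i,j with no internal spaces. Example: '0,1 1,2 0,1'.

Answer: 1,2 0,1 2,3 1,2

Derivation:
Collision at t=4/3: particles 1 and 2 swap velocities; positions: p0=22/3 p1=31/3 p2=31/3 p3=43/3; velocities now: v0=4 v1=1 v2=4 v3=1
Collision at t=7/3: particles 0 and 1 swap velocities; positions: p0=34/3 p1=34/3 p2=43/3 p3=46/3; velocities now: v0=1 v1=4 v2=4 v3=1
Collision at t=8/3: particles 2 and 3 swap velocities; positions: p0=35/3 p1=38/3 p2=47/3 p3=47/3; velocities now: v0=1 v1=4 v2=1 v3=4
Collision at t=11/3: particles 1 and 2 swap velocities; positions: p0=38/3 p1=50/3 p2=50/3 p3=59/3; velocities now: v0=1 v1=1 v2=4 v3=4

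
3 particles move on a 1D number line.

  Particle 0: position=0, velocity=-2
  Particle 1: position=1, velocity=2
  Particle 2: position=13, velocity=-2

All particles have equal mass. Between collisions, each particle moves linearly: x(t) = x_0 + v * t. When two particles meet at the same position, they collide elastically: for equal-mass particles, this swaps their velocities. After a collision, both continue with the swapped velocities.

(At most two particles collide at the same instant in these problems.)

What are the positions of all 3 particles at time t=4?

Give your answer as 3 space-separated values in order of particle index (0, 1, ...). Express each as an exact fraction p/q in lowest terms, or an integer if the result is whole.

Collision at t=3: particles 1 and 2 swap velocities; positions: p0=-6 p1=7 p2=7; velocities now: v0=-2 v1=-2 v2=2
Advance to t=4 (no further collisions before then); velocities: v0=-2 v1=-2 v2=2; positions = -8 5 9

Answer: -8 5 9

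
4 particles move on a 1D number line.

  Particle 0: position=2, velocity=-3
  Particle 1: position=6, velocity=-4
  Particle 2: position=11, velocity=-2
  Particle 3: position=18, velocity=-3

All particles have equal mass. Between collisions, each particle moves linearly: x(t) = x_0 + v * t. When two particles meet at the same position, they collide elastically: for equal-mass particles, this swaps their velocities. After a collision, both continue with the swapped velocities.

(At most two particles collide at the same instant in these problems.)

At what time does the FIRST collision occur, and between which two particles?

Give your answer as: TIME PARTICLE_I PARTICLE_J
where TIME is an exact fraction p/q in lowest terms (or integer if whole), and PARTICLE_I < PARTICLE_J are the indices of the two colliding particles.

Pair (0,1): pos 2,6 vel -3,-4 -> gap=4, closing at 1/unit, collide at t=4
Pair (1,2): pos 6,11 vel -4,-2 -> not approaching (rel speed -2 <= 0)
Pair (2,3): pos 11,18 vel -2,-3 -> gap=7, closing at 1/unit, collide at t=7
Earliest collision: t=4 between 0 and 1

Answer: 4 0 1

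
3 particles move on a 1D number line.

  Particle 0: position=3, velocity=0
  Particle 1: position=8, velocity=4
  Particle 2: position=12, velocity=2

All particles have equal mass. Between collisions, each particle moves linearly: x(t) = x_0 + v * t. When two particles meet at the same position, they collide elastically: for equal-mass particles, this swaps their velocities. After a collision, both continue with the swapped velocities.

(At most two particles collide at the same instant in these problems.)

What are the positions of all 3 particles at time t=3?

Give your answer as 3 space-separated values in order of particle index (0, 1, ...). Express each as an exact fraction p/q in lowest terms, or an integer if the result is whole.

Collision at t=2: particles 1 and 2 swap velocities; positions: p0=3 p1=16 p2=16; velocities now: v0=0 v1=2 v2=4
Advance to t=3 (no further collisions before then); velocities: v0=0 v1=2 v2=4; positions = 3 18 20

Answer: 3 18 20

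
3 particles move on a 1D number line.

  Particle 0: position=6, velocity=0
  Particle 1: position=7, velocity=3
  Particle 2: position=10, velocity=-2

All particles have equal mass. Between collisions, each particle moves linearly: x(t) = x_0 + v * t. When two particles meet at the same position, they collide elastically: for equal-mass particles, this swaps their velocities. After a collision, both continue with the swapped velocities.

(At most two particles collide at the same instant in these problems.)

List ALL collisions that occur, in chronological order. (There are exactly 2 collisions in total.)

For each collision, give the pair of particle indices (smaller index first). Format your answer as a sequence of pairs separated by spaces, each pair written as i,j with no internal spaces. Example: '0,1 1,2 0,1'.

Collision at t=3/5: particles 1 and 2 swap velocities; positions: p0=6 p1=44/5 p2=44/5; velocities now: v0=0 v1=-2 v2=3
Collision at t=2: particles 0 and 1 swap velocities; positions: p0=6 p1=6 p2=13; velocities now: v0=-2 v1=0 v2=3

Answer: 1,2 0,1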